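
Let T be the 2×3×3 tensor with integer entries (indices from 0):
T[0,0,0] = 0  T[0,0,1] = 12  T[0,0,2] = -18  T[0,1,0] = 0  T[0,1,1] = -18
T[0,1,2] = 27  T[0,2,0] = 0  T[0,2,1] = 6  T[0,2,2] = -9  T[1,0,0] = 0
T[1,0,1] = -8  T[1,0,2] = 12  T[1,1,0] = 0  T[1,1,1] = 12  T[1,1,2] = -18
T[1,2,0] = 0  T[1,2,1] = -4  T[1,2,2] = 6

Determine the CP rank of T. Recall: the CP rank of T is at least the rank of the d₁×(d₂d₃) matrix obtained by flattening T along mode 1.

1

Lower bound: T ≠ 0 (e.g. T[0,0,1] = 12), so rank(T) ≥ 1.
Upper bound: if T = a ⊗ b ⊗ c then every fibre of T is a multiple of the corresponding factor, so read the factors off the fibres through the nonzero entry T[0,0,1] = 12.
The mode-1 fibre T[:,0,1] = [12, -8] gives a = [3, -2] (primitive direction); the mode-2 fibre T[0,:,1] = [12, -18, 6] gives b = [2, -3, 1]; then c[k] = T[0,0,k] / (a[0]·b[0]) = [0, 12, -18] / 6 = [0, 2, -3].
Expanding [3, -2] ⊗ [2, -3, 1] ⊗ [0, 2, -3] reproduces all 18 entries of T, so T = [3, -2] ⊗ [2, -3, 1] ⊗ [0, 2, -3] and rank(T) ≤ 1.
These bounds meet, so rank(T) = 1.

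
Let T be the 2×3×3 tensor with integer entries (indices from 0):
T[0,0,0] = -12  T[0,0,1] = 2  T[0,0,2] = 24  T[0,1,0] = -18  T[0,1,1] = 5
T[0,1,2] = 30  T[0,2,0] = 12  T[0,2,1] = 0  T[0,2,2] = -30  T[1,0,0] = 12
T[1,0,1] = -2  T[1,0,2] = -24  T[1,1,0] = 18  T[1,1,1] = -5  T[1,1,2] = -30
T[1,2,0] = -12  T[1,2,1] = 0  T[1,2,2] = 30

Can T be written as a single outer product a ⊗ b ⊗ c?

The mode-2 unfolding of T (rows indexed by j, columns by (i,k) = (0,0), (0,1), (0,2), (1,0), (1,1), (1,2)) is [[-12, 2, 24, 12, -2, -24], [-18, 5, 30, 18, -5, -30], [12, 0, -30, -12, 0, 30]].
There the 2×2 minor on rows j ∈ {0, 1}, columns (i,k) ∈ {(0,0), (0,1)} is det [[-12, 2], [-18, 5]] = -24 ≠ 0, so this unfolding has rank ≥ 2; CP rank is at least every unfolding rank, so rank(T) ≥ 2.
In particular rank(T) ≥ 2 > 1, so T is not rank-1.

No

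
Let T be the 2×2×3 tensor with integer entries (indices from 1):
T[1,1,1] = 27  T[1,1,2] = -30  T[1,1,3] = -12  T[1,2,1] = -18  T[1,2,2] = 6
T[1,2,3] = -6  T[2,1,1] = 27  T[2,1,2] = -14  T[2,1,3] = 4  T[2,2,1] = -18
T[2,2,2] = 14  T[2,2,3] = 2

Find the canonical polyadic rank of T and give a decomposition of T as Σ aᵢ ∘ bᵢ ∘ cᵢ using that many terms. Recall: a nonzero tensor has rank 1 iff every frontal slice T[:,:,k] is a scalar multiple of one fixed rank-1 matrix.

Lower bound: the mode-2 unfolding of T (rows indexed by j, columns by (i,k) = (1,1), (1,2), (1,3), (2,1), (2,2), (2,3)) is [[27, -30, -12, 27, -14, 4], [-18, 6, -6, -18, 14, 2]].
There the 2×2 minor on rows j ∈ {1, 2}, columns (i,k) ∈ {(1,1), (1,2)} is det [[27, -30], [-18, 6]] = -378 ≠ 0, so this unfolding has rank ≥ 2; CP rank is at least every unfolding rank, so rank(T) ≥ 2. (Unfolding ranks only ever bound the CP rank from below — rank(T) can be strictly larger than all of them — so the matching upper bound has to come from an explicit 2-term decomposition.)
Upper bound — finding two terms. Write S_k = T[:,:,k] for the frontal slices: S₁ = [[27, -18], [27, -18]], S₂ = [[-30, 6], [-14, 14]], S₃ = [[-12, -6], [4, 2]].
If T = a₁ ∘ b₁ ∘ c₁ + a₂ ∘ b₂ ∘ c₂ then each S_k = c₁[k]·a₁b₁ᵀ + c₂[k]·a₂b₂ᵀ. S₁ and S₂ are linearly independent, so a₁b₁ᵀ and a₂b₂ᵀ must span the same plane of matrices: they are the rank-1 matrices of the form x·S₁ + y·S₂.
det(x·S₁ + y·S₂) is 504·xy − 336·y² = 168·(3·x − 2·y)(y), vanishing at (x:y) = (2:3) and (1:0).
M₁ = 2·S₁ + 3·S₂ = [[-36, -18], [12, 6]] = (-6)·[3, -1][2, 1]ᵀ and M₂ = S₁ = [[27, -18], [27, -18]] = 9·[1, 1][3, -2]ᵀ, so take a₁ = [3, -1], b₁ = [2, 1], a₂ = [1, 1], b₂ = [3, -2].
Each slice is an integer combination of E₁ = a₁b₁ᵀ and E₂ = a₂b₂ᵀ: S₁ = 9·E₂, S₂ = −2·E₁ − 6·E₂, S₃ = −2·E₁; reading off coefficients, c₁ = [0, -2, -2] and c₂ = [9, -6, 0].
Hence T = [3, -1] ∘ [2, 1] ∘ [0, -2, -2] + [1, 1] ∘ [3, -2] ∘ [9, -6, 0], so rank(T) ≤ 2.
These bounds meet, so rank(T) = 2.

rank(T) = 2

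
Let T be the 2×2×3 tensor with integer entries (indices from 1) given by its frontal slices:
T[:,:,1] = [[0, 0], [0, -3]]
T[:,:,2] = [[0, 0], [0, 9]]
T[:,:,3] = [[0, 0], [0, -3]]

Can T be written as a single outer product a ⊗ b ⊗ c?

If T = a ⊗ b ⊗ c then every fibre of T is a multiple of the corresponding factor, so read the factors off the fibres through the nonzero entry T[2,2,1] = -3.
The mode-1 fibre T[:,2,1] = [0, -3] gives a = [0, 1] (primitive direction); the mode-2 fibre T[2,:,1] = [0, -3] gives b = [0, 1]; then c[k] = T[2,2,k] / (a[2]·b[2]) = [-3, 9, -3] / 1 = [-3, 9, -3].
Expanding [0, 1] ⊗ [0, 1] ⊗ [-3, 9, -3] reproduces all 12 entries of T, so T = [0, 1] ⊗ [0, 1] ⊗ [-3, 9, -3] and rank(T) ≤ 1.
Equivalently every frontal slice T[:,:,k] is c[k] times the rank-1 matrix [0, 1] ⊗ [0, 1]. So T has rank 1 (it is nonzero).

Yes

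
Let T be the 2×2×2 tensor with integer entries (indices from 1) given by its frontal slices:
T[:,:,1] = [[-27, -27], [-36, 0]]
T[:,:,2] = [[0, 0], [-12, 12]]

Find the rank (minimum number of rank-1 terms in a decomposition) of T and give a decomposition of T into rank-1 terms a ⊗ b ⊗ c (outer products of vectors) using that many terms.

rank(T) = 2

Lower bound: the mode-3 unfolding of T (rows indexed by k, columns by (i,j) = (1,1), (1,2), (2,1), (2,2)) is [[-27, -27, -36, 0], [0, 0, -12, 12]].
There the 2×2 minor on rows k ∈ {1, 2}, columns (i,j) ∈ {(1,1), (2,1)} is det [[-27, -36], [0, -12]] = 324 ≠ 0, so this unfolding has rank ≥ 2; CP rank is at least every unfolding rank, so rank(T) ≥ 2. (This is only a lower bound: in general the CP rank may exceed every unfolding rank, so we still need to exhibit 2 rank-1 terms summing to T.)
Upper bound — finding two terms. Write S_k = T[:,:,k] for the frontal slices: S₁ = [[-27, -27], [-36, 0]], S₂ = [[0, 0], [-12, 12]].
If T = a₁ ⊗ b₁ ⊗ c₁ + a₂ ⊗ b₂ ⊗ c₂ then each S_k = c₁[k]·a₁b₁ᵀ + c₂[k]·a₂b₂ᵀ. S₁ and S₂ are linearly independent, so a₁b₁ᵀ and a₂b₂ᵀ must span the same plane of matrices: they are the rank-1 matrices of the form x·S₁ + y·S₂.
det(x·S₁ + y·S₂) is −972·x² − 648·xy = (-324)·(3·x + 2·y)(x), vanishing at (x:y) = (2:-3) and (0:1).
M₁ = 2·S₁ − 3·S₂ = [[-54, -54], [-36, -36]] = (-18)·(3, 2)(1, 1)ᵀ and M₂ = S₂ = [[0, 0], [-12, 12]] = (-12)·(0, 1)(1, -1)ᵀ, so take a₁ = (3, 2), b₁ = (1, 1), a₂ = (0, 1), b₂ = (1, -1).
Each slice is an integer combination of E₁ = a₁b₁ᵀ and E₂ = a₂b₂ᵀ: S₁ = −9·E₁ − 18·E₂, S₂ = −12·E₂; reading off coefficients, c₁ = (-9, 0) and c₂ = (-18, -12).
Hence T = (3, 2) ⊗ (1, 1) ⊗ (-9, 0) + (0, 1) ⊗ (1, -1) ⊗ (-18, -12), so rank(T) ≤ 2.
These bounds meet, so rank(T) = 2.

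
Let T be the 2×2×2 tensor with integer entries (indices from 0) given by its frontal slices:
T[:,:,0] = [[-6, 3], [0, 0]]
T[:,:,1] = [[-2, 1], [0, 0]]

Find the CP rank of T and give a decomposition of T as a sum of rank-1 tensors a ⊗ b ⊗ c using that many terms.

rank(T) = 1

Lower bound: T ≠ 0 (e.g. T[0,0,0] = -6), so rank(T) ≥ 1.
Upper bound: if T = a ⊗ b ⊗ c then every fibre of T is a multiple of the corresponding factor, so read the factors off the fibres through the nonzero entry T[0,0,0] = -6.
The mode-1 fibre T[:,0,0] = [-6, 0] gives a = [1, 0] (primitive direction); the mode-2 fibre T[0,:,0] = [-6, 3] gives b = [2, -1]; then c[k] = T[0,0,k] / (a[0]·b[0]) = [-6, -2] / 2 = [-3, -1].
Expanding [1, 0] ⊗ [2, -1] ⊗ [-3, -1] reproduces all 8 entries of T, so T = [1, 0] ⊗ [2, -1] ⊗ [-3, -1] and rank(T) ≤ 1.
These bounds meet, so rank(T) = 1.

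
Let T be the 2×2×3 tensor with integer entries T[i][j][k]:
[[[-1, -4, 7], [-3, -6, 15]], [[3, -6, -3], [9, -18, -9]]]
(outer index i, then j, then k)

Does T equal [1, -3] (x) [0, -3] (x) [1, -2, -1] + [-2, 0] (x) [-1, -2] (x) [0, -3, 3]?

Reconstruct entry (0,0,0) from the claimed factors: Σₗ aₗ[0]bₗ[0]cₗ[0] = (1)·(0)·(1) + (-2)·(-1)·(0) = 0, but T[0,0,0] = -1. The claim is false.

No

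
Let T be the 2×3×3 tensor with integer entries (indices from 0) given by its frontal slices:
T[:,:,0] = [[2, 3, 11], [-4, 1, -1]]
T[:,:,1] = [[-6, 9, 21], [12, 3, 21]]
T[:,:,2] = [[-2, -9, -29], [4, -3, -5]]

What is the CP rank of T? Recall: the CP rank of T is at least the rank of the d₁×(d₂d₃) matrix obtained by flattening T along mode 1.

Lower bound: in the mode-3 unfolding of T (rows indexed by k, columns by (i,j)) the 2×2 minor on rows k ∈ {0, 1}, columns (i,j) ∈ {(0,0), (0,1)} is det [[2, 3], [-6, 9]] = 36 ≠ 0, so that unfolding has rank ≥ 2 and hence rank(T) ≥ 2 (CP rank is at least every unfolding rank, though it can be larger).
Upper bound: with S_k = T[:,:,k], the two rank-1 terms a₁b₁ᵀ, a₂b₂ᵀ are the rank-1 members of the pencil x·S₀ + y·S₁.
The 2×2 minor of x·S₀ + y·S₁ on rows {0,1}, columns {0,1} is 14·x² − 126·y² = 14·(x − 3·y)(x + 3·y), vanishing at (x:y) = (3:1) and (3:-1).
M₁ = 3·S₀ + S₁ = [[0, 18, 54], [0, 6, 18]] = 6·[3, 1][0, 1, 3]ᵀ and M₂ = 3·S₀ − S₁ = [[12, 0, 12], [-24, 0, -24]] = 12·[1, -2][1, 0, 1]ᵀ, so take a₁ = [3, 1], b₁ = [0, 1, 3], a₂ = [1, -2], b₂ = [1, 0, 1].
Each slice is an integer combination of E₁ = a₁b₁ᵀ and E₂ = a₂b₂ᵀ: S₀ = E₁ + 2·E₂, S₁ = 3·E₁ − 6·E₂, S₂ = −3·E₁ − 2·E₂; reading off coefficients, c₁ = [1, 3, -3] and c₂ = [2, -6, -2].
Hence T = [3, 1] ⊗ [0, 1, 3] ⊗ [1, 3, -3] + [1, -2] ⊗ [1, 0, 1] ⊗ [2, -6, -2], so rank(T) ≤ 2.
These bounds meet, so rank(T) = 2.

2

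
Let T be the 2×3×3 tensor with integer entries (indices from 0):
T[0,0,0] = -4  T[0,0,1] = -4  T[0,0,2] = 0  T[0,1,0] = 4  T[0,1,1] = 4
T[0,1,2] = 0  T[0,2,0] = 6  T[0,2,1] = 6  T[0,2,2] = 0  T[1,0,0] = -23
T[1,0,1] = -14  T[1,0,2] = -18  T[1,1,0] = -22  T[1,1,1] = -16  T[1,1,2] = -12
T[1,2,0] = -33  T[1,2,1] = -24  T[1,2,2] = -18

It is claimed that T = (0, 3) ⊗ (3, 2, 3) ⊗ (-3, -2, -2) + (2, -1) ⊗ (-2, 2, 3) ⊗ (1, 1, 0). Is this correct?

No

Reconstruct entry (1,0,0) from the claimed factors: Σₗ aₗ[1]bₗ[0]cₗ[0] = (3)·(3)·(-3) + (-1)·(-2)·(1) = -25, but T[1,0,0] = -23. The claim is false.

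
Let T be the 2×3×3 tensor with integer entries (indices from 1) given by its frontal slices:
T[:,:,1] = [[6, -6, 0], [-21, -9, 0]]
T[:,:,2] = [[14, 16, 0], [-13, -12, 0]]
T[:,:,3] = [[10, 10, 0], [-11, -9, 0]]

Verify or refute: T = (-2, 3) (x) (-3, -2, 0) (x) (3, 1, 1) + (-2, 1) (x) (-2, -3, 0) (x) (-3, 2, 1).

Yes

Reconstruct entrywise from the claimed factors. For example, T[1,3,2] = 0 and Σₗ aₗ[1]bₗ[3]cₗ[2] = (-2)·(0)·(1) + (-2)·(0)·(2) = 0; checking all 18 entries, every one matches. The claim holds.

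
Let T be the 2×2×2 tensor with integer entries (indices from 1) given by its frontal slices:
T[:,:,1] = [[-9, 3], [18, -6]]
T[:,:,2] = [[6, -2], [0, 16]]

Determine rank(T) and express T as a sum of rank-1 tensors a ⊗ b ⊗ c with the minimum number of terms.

rank(T) = 2

Lower bound: the mode-1 unfolding of T (rows indexed by i, columns by (j,k) = (1,1), (1,2), (2,1), (2,2)) is [[-9, 6, 3, -2], [18, 0, -6, 16]].
There the 2×2 minor on rows i ∈ {1, 2}, columns (j,k) ∈ {(1,1), (1,2)} is det [[-9, 6], [18, 0]] = -108 ≠ 0, so this unfolding has rank ≥ 2; CP rank is at least every unfolding rank, so rank(T) ≥ 2. (This is only a lower bound: in general the CP rank may exceed every unfolding rank, so we still need to exhibit 2 rank-1 terms summing to T.)
Upper bound — finding two terms. Write S_k = T[:,:,k] for the frontal slices: S₁ = [[-9, 3], [18, -6]], S₂ = [[6, -2], [0, 16]].
If T = a₁ ⊗ b₁ ⊗ c₁ + a₂ ⊗ b₂ ⊗ c₂ then each S_k = c₁[k]·a₁b₁ᵀ + c₂[k]·a₂b₂ᵀ. S₁ and S₂ are linearly independent, so a₁b₁ᵀ and a₂b₂ᵀ must span the same plane of matrices: they are the rank-1 matrices of the form x·S₁ + y·S₂.
det(x·S₁ + y·S₂) is −144·xy + 96·y² = (-48)·(3·x − 2·y)(y), vanishing at (x:y) = (2:3) and (1:0).
M₁ = 2·S₁ + 3·S₂ = [[0, 0], [36, 36]] = 36·(0, 1)(1, 1)ᵀ and M₂ = S₁ = [[-9, 3], [18, -6]] = (-3)·(1, -2)(3, -1)ᵀ, so take a₁ = (0, 1), b₁ = (1, 1), a₂ = (1, -2), b₂ = (3, -1).
Each slice is an integer combination of E₁ = a₁b₁ᵀ and E₂ = a₂b₂ᵀ: S₁ = −3·E₂, S₂ = 12·E₁ + 2·E₂; reading off coefficients, c₁ = (0, 12) and c₂ = (-3, 2).
Hence T = (0, 1) ⊗ (1, 1) ⊗ (0, 12) + (1, -2) ⊗ (3, -1) ⊗ (-3, 2), so rank(T) ≤ 2.
These bounds meet, so rank(T) = 2.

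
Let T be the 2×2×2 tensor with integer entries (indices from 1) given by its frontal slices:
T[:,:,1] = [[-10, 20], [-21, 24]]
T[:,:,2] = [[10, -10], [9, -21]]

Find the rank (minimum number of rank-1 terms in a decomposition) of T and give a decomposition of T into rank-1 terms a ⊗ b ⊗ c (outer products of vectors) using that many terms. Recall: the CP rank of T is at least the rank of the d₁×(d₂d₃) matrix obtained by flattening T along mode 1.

Lower bound: in the mode-1 unfolding of T (rows indexed by i, columns by (j,k)) the 2×2 minor on rows i ∈ {1, 2}, columns (j,k) ∈ {(1,1), (1,2)} is det [[-10, 10], [-21, 9]] = 120 ≠ 0, so that unfolding has rank ≥ 2 and hence rank(T) ≥ 2 (CP rank is at least every unfolding rank, though it can be larger).
Upper bound: with S_k = T[:,:,k], the two rank-1 terms a₁b₁ᵀ, a₂b₂ᵀ are the rank-1 members of the pencil x·S₁ + y·S₂.
det(x·S₁ + y·S₂) is 180·x² + 60·xy − 120·y² = 60·(3·x − 2·y)(x + y), vanishing at (x:y) = (2:3) and (1:-1).
M₁ = 2·S₁ + 3·S₂ = [[10, 10], [-15, -15]] = 5·[2, -3][1, 1]ᵀ and M₂ = S₁ − S₂ = [[-20, 30], [-30, 45]] = (-5)·[2, 3][2, -3]ᵀ, so take a₁ = [2, -3], b₁ = [1, 1], a₂ = [2, 3], b₂ = [2, -3].
Each slice is an integer combination of E₁ = a₁b₁ᵀ and E₂ = a₂b₂ᵀ: S₁ = E₁ − 3·E₂, S₂ = E₁ + 2·E₂; reading off coefficients, c₁ = [1, 1] and c₂ = [-3, 2].
Hence T = [2, -3] ⊗ [1, 1] ⊗ [1, 1] + [2, 3] ⊗ [2, -3] ⊗ [-3, 2], so rank(T) ≤ 2.
These bounds meet, so rank(T) = 2.

rank(T) = 2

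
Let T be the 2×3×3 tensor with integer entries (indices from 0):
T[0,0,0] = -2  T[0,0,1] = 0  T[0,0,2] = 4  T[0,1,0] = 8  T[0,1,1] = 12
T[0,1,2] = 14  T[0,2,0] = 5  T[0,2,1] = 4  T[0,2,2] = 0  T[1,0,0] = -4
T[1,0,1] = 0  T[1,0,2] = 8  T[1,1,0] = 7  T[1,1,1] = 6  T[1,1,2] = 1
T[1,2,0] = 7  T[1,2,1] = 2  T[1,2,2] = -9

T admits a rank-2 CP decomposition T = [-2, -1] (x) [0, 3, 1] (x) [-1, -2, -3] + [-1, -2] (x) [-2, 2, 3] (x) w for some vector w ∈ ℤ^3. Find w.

w = [-1, 0, 2]

Subtract the known terms from T to get the rank-1 residual R = [-1, -2] (x) [-2, 2, 3] (x) w, so R[i,j,k] = a[i]·b[j]·w[k]. Pick indices with nonzero a[0]·b[0] = (-1)·(-2) = 2. Only the fibre through (0,0,·) is needed: R[0,0,:] = T[0,0,:] − Σₗ aₗ[0]bₗ[0]cₗ = [-2, 0, 4] − (-2)·(0)·[-1, -2, -3] = [-2, 0, 4]. Then w[k] = R[0,0,k] / 2 for each k, giving w = [-2, 0, 4] / 2 = [-1, 0, 2].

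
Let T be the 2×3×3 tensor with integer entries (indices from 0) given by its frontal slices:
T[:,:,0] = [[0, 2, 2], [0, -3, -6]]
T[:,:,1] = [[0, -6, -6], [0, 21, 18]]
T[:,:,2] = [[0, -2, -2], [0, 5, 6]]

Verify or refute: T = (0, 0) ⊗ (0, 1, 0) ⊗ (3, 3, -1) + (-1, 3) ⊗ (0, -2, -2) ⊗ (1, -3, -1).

No

Reconstruct entry (1,1,0) from the claimed factors: Σₗ aₗ[1]bₗ[1]cₗ[0] = (0)·(1)·(3) + (3)·(-2)·(1) = -6, but T[1,1,0] = -3. The claim is false.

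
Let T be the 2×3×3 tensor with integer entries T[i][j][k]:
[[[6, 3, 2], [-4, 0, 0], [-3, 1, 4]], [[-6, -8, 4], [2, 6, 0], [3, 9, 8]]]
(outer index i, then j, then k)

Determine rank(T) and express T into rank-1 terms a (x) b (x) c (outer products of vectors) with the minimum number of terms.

Lower bound: in the mode-3 unfolding of T (rows indexed by k, columns by (i,j)) the 3×3 minor on rows k ∈ {0, 1, 2}, columns (i,j) ∈ {(0,0), (0,1), (0,2)} is det [[6, -4, -3], [3, 0, 1], [2, 0, 4]] = 40 ≠ 0, so that unfolding has rank ≥ 3 and hence rank(T) ≥ 3 (CP rank is at least every unfolding rank, though it can be larger).
Upper bound: T is a sum of 3 rank-1 terms, T = (1, -2) (x) (2, -1, -1) (x) (2, 2, 0) + (1, 1) (x) (2, -2, -1) (x) (1, -1, 0) + (1, 2) (x) (1, 0, 2) (x) (0, 1, 2) (one valid choice — decompositions are not unique — normalised so each a, b is primitive with positive first nonzero entry; check it by expanding all entries), so rank(T) ≤ 3.
These bounds meet, so rank(T) = 3.

rank(T) = 3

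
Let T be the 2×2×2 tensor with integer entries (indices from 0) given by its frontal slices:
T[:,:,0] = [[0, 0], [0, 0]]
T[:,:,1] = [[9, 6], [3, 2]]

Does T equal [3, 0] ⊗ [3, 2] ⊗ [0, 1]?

No

Reconstruct entry (1,0,1) from the claimed factors: Σₗ aₗ[1]bₗ[0]cₗ[1] = (0)·(3)·(1) = 0, but T[1,0,1] = 3. The claim is false.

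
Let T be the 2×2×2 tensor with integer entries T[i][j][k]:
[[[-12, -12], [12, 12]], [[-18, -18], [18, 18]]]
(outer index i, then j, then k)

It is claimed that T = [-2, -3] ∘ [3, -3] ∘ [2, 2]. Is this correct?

Reconstruct entrywise from the claimed factors. For example, T[0,0,0] = -12 and Σₗ aₗ[0]bₗ[0]cₗ[0] = (-2)·(3)·(2) = -12; checking all 8 entries, every one matches. The claim holds.

Yes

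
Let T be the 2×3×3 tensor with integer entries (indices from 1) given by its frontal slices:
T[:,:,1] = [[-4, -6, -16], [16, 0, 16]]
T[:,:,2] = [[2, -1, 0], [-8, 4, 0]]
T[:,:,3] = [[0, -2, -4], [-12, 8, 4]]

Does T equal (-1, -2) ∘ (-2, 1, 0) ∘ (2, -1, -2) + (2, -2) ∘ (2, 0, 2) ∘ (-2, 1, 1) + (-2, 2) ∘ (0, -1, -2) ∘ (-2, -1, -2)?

Reconstruct entrywise from the claimed factors. For example, T[1,3,3] = -4 and Σₗ aₗ[1]bₗ[3]cₗ[3] = (-1)·(0)·(-2) + (2)·(2)·(1) + (-2)·(-2)·(-2) = -4; checking all 18 entries, every one matches. The claim holds.

Yes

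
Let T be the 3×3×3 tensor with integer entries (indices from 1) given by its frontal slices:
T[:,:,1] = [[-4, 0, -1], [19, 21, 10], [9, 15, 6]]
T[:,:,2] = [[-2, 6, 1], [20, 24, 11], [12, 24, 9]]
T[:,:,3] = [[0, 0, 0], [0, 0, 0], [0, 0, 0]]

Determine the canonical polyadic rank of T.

2

Lower bound: the mode-3 unfolding of T (rows indexed by k, columns by (i,j) = (1,1), (1,2), (1,3), (2,1), (2,2), (2,3), (3,1), (3,2), (3,3)) is [[-4, 0, -1, 19, 21, 10, 9, 15, 6], [-2, 6, 1, 20, 24, 11, 12, 24, 9], [0, 0, 0, 0, 0, 0, 0, 0, 0]].
There the 2×2 minor on rows k ∈ {1, 2}, columns (i,j) ∈ {(1,1), (1,2)} is det [[-4, 0], [-2, 6]] = -24 ≠ 0, so this unfolding has rank ≥ 2; CP rank is at least every unfolding rank, so rank(T) ≥ 2. (Unfolding ranks only ever bound the CP rank from below — rank(T) can be strictly larger than all of them — so the matching upper bound has to come from an explicit 2-term decomposition.)
Upper bound — finding two terms. Write S_k = T[:,:,k] for the frontal slices: S₁ = [[-4, 0, -1], [19, 21, 10], [9, 15, 6]], S₂ = [[-2, 6, 1], [20, 24, 11], [12, 24, 9]], S₃ = [[0, 0, 0], [0, 0, 0], [0, 0, 0]].
If T = a₁ ⊗ b₁ ⊗ c₁ + a₂ ⊗ b₂ ⊗ c₂ then each S_k = c₁[k]·a₁b₁ᵀ + c₂[k]·a₂b₂ᵀ. S₁ and S₂ are linearly independent, so a₁b₁ᵀ and a₂b₂ᵀ must span the same plane of matrices: they are the rank-1 matrices of the form x·S₁ + y·S₂.
The 2×2 minor of x·S₁ + y·S₂ on rows {1,2}, columns {1,2} is −84·x² − 252·xy − 168·y² = (-84)·(x + 2·y)(x + y), vanishing at (x:y) = (2:-1) and (1:-1).
M₁ = 2·S₁ − S₂ = [[-6, -6, -3], [18, 18, 9], [6, 6, 3]] = (-3)·[1, -3, -1][2, 2, 1]ᵀ and M₂ = S₁ − S₂ = [[-2, -6, -2], [-1, -3, -1], [-3, -9, -3]] = −[2, 1, 3][1, 3, 1]ᵀ, so take a₁ = [1, -3, -1], b₁ = [2, 2, 1], a₂ = [2, 1, 3], b₂ = [1, 3, 1].
Each slice is an integer combination of E₁ = a₁b₁ᵀ and E₂ = a₂b₂ᵀ: S₁ = −3·E₁ + E₂, S₂ = −3·E₁ + 2·E₂, S₃ = 0; reading off coefficients, c₁ = [-3, -3, 0] and c₂ = [1, 2, 0].
Hence T = [1, -3, -1] ⊗ [2, 2, 1] ⊗ [-3, -3, 0] + [2, 1, 3] ⊗ [1, 3, 1] ⊗ [1, 2, 0], so rank(T) ≤ 2.
These bounds meet, so rank(T) = 2.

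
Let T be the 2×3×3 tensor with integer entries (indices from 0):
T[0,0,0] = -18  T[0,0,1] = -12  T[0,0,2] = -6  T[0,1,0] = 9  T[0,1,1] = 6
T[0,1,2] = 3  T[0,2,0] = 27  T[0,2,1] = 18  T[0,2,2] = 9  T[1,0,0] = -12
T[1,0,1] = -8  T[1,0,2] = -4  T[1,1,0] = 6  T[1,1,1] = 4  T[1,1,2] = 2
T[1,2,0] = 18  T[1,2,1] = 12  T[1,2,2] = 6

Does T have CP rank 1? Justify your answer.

The mode-1 fibre T[:,0,0] = [-18, -12] gives a = [3, 2] (primitive direction); the mode-2 fibre T[0,:,0] = [-18, 9, 27] gives b = [2, -1, -3]; then c[k] = T[0,0,k] / (a[0]·b[0]) = [-18, -12, -6] / 6 = [-3, -2, -1].
Expanding [3, 2] ⊗ [2, -1, -3] ⊗ [-3, -2, -1] reproduces all 18 entries of T, so T = [3, 2] ⊗ [2, -1, -3] ⊗ [-3, -2, -1] and rank(T) ≤ 1.
Equivalently every frontal slice T[:,:,k] is c[k] times the rank-1 matrix [3, 2] ⊗ [2, -1, -3]. So T has rank 1 (it is nonzero).

Yes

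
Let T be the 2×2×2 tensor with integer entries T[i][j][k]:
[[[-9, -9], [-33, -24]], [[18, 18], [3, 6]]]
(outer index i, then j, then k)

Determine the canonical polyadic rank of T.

2

Lower bound: the mode-1 unfolding of T (rows indexed by i, columns by (j,k) = (0,0), (0,1), (1,0), (1,1)) is [[-9, -9, -33, -24], [18, 18, 3, 6]].
There the 2×2 minor on rows i ∈ {0, 1}, columns (j,k) ∈ {(0,0), (1,0)} is det [[-9, -33], [18, 3]] = 567 ≠ 0, so this unfolding has rank ≥ 2; CP rank is at least every unfolding rank, so rank(T) ≥ 2. (Flattening ranks never certify an upper bound on CP rank; for that we must actually write T with 2 rank-1 terms.)
Upper bound — finding two terms. Write S_k = T[:,:,k] for the frontal slices: S₀ = [[-9, -33], [18, 3]], S₁ = [[-9, -24], [18, 6]].
If T = a₁ (x) b₁ (x) c₁ + a₂ (x) b₂ (x) c₂ then each S_k = c₁[k]·a₁b₁ᵀ + c₂[k]·a₂b₂ᵀ. S₀ and S₁ are linearly independent, so a₁b₁ᵀ and a₂b₂ᵀ must span the same plane of matrices: they are the rank-1 matrices of the form x·S₀ + y·S₁.
det(x·S₀ + y·S₁) is 567·x² + 945·xy + 378·y² = 189·(3·x + 2·y)(x + y), vanishing at (x:y) = (2:-3) and (1:-1).
M₁ = 2·S₀ − 3·S₁ = [[9, 6], [-18, -12]] = 3·[1, -2][3, 2]ᵀ and M₂ = S₀ − S₁ = [[0, -9], [0, -3]] = (-3)·[3, 1][0, 1]ᵀ, so take a₁ = [1, -2], b₁ = [3, 2], a₂ = [3, 1], b₂ = [0, 1].
Each slice is an integer combination of E₁ = a₁b₁ᵀ and E₂ = a₂b₂ᵀ: S₀ = −3·E₁ − 9·E₂, S₁ = −3·E₁ − 6·E₂; reading off coefficients, c₁ = [-3, -3] and c₂ = [-9, -6].
Hence T = [1, -2] (x) [3, 2] (x) [-3, -3] + [3, 1] (x) [0, 1] (x) [-9, -6], so rank(T) ≤ 2.
These bounds meet, so rank(T) = 2.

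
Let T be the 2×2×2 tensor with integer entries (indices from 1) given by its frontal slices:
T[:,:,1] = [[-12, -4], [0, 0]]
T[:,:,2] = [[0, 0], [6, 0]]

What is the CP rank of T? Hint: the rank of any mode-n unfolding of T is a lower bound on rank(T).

2

Lower bound: in the mode-2 unfolding of T (rows indexed by j, columns by (i,k)) the 2×2 minor on rows j ∈ {1, 2}, columns (i,k) ∈ {(1,1), (2,2)} is det [[-12, 6], [-4, 0]] = 24 ≠ 0, so that unfolding has rank ≥ 2 and hence rank(T) ≥ 2 (CP rank is at least every unfolding rank, though it can be larger).
Upper bound: with S_k = T[:,:,k], the two rank-1 terms a₁b₁ᵀ, a₂b₂ᵀ are the rank-1 members of the pencil x·S₁ + y·S₂.
det(x·S₁ + y·S₂) is 24·xy = 24·(y)(x), vanishing at (x:y) = (1:0) and (0:1).
M₁ = S₁ = [[-12, -4], [0, 0]] = (-4)·[1, 0][3, 1]ᵀ and M₂ = S₂ = [[0, 0], [6, 0]] = 6·[0, 1][1, 0]ᵀ, so take a₁ = [1, 0], b₁ = [3, 1], a₂ = [0, 1], b₂ = [1, 0].
Each slice is an integer combination of E₁ = a₁b₁ᵀ and E₂ = a₂b₂ᵀ: S₁ = −4·E₁, S₂ = 6·E₂; reading off coefficients, c₁ = [-4, 0] and c₂ = [0, 6].
Hence T = [1, 0] (x) [3, 1] (x) [-4, 0] + [0, 1] (x) [1, 0] (x) [0, 6], so rank(T) ≤ 2.
These bounds meet, so rank(T) = 2.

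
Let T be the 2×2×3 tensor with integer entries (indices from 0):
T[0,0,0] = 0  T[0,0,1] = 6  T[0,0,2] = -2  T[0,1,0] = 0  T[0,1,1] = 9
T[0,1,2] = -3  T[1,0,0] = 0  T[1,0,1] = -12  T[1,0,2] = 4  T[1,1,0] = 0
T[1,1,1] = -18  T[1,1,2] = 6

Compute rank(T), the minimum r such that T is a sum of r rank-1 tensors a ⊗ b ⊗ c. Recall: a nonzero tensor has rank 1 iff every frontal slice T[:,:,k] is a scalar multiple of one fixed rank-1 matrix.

Lower bound: T ≠ 0 (e.g. T[0,0,1] = 6), so rank(T) ≥ 1.
Upper bound: the mode-1 fibre T[:,0,1] = [6, -12] gives a = (1, -2) (primitive direction); the mode-2 fibre T[0,:,1] = [6, 9] gives b = (2, 3); then c[k] = T[0,0,k] / (a[0]·b[0]) = [0, 6, -2] / 2 = (0, 3, -1).
Expanding (1, -2) ⊗ (2, 3) ⊗ (0, 3, -1) reproduces all 12 entries of T, so T = (1, -2) ⊗ (2, 3) ⊗ (0, 3, -1) and rank(T) ≤ 1.
These bounds meet, so rank(T) = 1.

1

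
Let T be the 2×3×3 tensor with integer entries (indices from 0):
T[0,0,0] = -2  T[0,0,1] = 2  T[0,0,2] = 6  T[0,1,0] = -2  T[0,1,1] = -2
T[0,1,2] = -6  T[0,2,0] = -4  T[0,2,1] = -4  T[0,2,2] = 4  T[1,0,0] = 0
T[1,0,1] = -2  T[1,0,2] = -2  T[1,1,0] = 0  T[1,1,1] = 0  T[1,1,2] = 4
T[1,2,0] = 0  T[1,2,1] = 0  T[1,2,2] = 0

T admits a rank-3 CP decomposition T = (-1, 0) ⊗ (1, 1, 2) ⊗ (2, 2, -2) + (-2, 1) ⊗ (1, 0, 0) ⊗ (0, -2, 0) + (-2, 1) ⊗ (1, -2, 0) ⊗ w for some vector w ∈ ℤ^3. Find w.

w = (0, 0, -2)

Subtract the known terms from T to get the rank-1 residual R = (-2, 1) ⊗ (1, -2, 0) ⊗ w, so R[i,j,k] = a[i]·b[j]·w[k]. Pick indices with nonzero a[0]·b[0] = (-2)·(1) = -2. Only the fibre through (0,0,·) is needed: R[0,0,:] = T[0,0,:] − Σₗ aₗ[0]bₗ[0]cₗ = [-2, 2, 6] − (-1)·(1)·(2, 2, -2) − (-2)·(1)·(0, -2, 0) = [0, 0, 4]. Then w[k] = R[0,0,k] / -2 for each k, giving w = [0, 0, 4] / -2 = (0, 0, -2).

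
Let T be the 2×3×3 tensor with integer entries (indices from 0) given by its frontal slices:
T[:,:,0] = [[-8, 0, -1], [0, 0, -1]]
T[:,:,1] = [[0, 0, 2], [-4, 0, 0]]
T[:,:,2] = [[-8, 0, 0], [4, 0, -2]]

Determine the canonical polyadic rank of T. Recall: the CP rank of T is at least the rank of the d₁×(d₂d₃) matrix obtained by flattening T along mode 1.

Lower bound: the mode-3 unfolding of T (rows indexed by k, columns by (i,j) = (0,0), (0,1), (0,2), (1,0), (1,1), (1,2)) is [[-8, 0, -1, 0, 0, -1], [0, 0, 2, -4, 0, 0], [-8, 0, 0, 4, 0, -2]].
There the 3×3 minor on rows k ∈ {0, 1, 2}, columns (i,j) ∈ {(0,0), (0,2), (1,0)} is det [[-8, -1, 0], [0, 2, -4], [-8, 0, 4]] = -96 ≠ 0, so this unfolding has rank ≥ 3; CP rank is at least every unfolding rank, so rank(T) ≥ 3. (Flattening ranks never certify an upper bound on CP rank; for that we must actually write T with 3 rank-1 terms.)
Upper bound: T is a sum of 3 rank-1 terms, T = [1, -1] ⊗ [2, 0, -1] ⊗ [-1, 0, -2] + [1, 0] ⊗ [2, 0, 1] ⊗ [-2, 2, -2] + [1, 1] ⊗ [1, 0, 0] ⊗ [-2, -4, 0] (one valid choice — decompositions are not unique — normalised so each a, b is primitive with positive first nonzero entry; check it by expanding all entries), so rank(T) ≤ 3.
These bounds meet, so rank(T) = 3.

3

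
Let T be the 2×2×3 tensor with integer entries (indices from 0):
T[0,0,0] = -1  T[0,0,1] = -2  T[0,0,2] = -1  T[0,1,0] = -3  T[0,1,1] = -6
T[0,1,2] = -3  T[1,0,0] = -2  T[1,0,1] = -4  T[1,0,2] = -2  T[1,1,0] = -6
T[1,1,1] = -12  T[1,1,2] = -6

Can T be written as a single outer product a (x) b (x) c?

The mode-1 fibre T[:,0,0] = [-1, -2] gives a = [1, 2] (primitive direction); the mode-2 fibre T[0,:,0] = [-1, -3] gives b = [1, 3]; then c[k] = T[0,0,k] / (a[0]·b[0]) = [-1, -2, -1] / 1 = [-1, -2, -1].
Expanding [1, 2] (x) [1, 3] (x) [-1, -2, -1] reproduces all 12 entries of T, so T = [1, 2] (x) [1, 3] (x) [-1, -2, -1] and rank(T) ≤ 1.
Equivalently every frontal slice T[:,:,k] is c[k] times the rank-1 matrix [1, 2] (x) [1, 3]. So T has rank 1 (it is nonzero).

Yes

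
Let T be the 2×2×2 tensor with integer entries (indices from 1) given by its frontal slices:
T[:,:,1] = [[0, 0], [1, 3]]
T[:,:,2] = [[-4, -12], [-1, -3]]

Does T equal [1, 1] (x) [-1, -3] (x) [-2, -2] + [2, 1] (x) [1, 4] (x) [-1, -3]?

No

Reconstruct entry (1,2,1) from the claimed factors: Σₗ aₗ[1]bₗ[2]cₗ[1] = (1)·(-3)·(-2) + (2)·(4)·(-1) = -2, but T[1,2,1] = 0. The claim is false.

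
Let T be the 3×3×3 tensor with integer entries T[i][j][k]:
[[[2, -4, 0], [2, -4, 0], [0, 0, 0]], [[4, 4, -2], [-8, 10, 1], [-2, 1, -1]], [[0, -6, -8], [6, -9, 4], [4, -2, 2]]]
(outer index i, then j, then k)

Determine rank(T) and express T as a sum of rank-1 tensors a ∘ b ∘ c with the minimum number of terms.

rank(T) = 3

Lower bound: in the mode-1 unfolding of T (rows indexed by i, columns by (j,k)) the 3×3 minor on rows i ∈ {0, 1, 2}, columns (j,k) ∈ {(0,0), (0,1), (0,2)} is det [[2, -4, 0], [4, 4, -2], [0, -6, -8]] = -216 ≠ 0, so that unfolding has rank ≥ 3 and hence rank(T) ≥ 3 (CP rank is at least every unfolding rank, though it can be larger).
Upper bound: T is a sum of 3 rank-1 terms, T = [0, 1, -2] ∘ [2, -1, -1] ∘ [2, -1, 1] + [0, 1, 1] ∘ [2, -1, 0] ∘ [2, -1, -2] + [1, -2, 2] ∘ [1, 1, 0] ∘ [2, -4, 0] (written with every a and b primitive with positive leading entry and the scale carried by c; CP decompositions are not unique, and this one is verified by expanding entrywise), so rank(T) ≤ 3.
These bounds meet, so rank(T) = 3.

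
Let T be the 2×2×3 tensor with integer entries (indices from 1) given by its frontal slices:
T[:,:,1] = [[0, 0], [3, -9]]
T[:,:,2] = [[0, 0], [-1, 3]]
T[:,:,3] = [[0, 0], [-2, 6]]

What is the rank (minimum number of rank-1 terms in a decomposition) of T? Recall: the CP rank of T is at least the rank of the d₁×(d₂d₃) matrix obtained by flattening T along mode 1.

Lower bound: T ≠ 0 (e.g. T[2,1,1] = 3), so rank(T) ≥ 1.
Upper bound: if T = a ⊗ b ⊗ c then every fibre of T is a multiple of the corresponding factor, so read the factors off the fibres through the nonzero entry T[2,1,1] = 3.
The mode-1 fibre T[:,1,1] = [0, 3] gives a = [0, 1] (primitive direction); the mode-2 fibre T[2,:,1] = [3, -9] gives b = [1, -3]; then c[k] = T[2,1,k] / (a[2]·b[1]) = [3, -1, -2] / 1 = [3, -1, -2].
Expanding [0, 1] ⊗ [1, -3] ⊗ [3, -1, -2] reproduces all 12 entries of T, so T = [0, 1] ⊗ [1, -3] ⊗ [3, -1, -2] and rank(T) ≤ 1.
These bounds meet, so rank(T) = 1.
Check entry T[2,2,2] = 3: (1)·(-3)·(-1) = 3.

1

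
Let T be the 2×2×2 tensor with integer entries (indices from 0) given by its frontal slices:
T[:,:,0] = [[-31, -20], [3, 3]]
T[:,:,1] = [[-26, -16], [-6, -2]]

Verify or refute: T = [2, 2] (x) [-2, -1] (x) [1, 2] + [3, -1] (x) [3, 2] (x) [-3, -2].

Reconstruct entry (1,0,0) from the claimed factors: Σₗ aₗ[1]bₗ[0]cₗ[0] = (2)·(-2)·(1) + (-1)·(3)·(-3) = 5, but T[1,0,0] = 3. The claim is false.

No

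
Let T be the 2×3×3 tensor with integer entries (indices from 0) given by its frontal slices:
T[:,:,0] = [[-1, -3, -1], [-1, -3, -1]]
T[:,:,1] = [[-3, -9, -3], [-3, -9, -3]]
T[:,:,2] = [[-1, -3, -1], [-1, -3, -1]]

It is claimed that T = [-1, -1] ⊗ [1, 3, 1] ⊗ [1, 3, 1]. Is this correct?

Yes

Reconstruct entrywise from the claimed factors. For example, T[1,0,1] = -3 and Σₗ aₗ[1]bₗ[0]cₗ[1] = (-1)·(1)·(3) = -3; checking all 18 entries, every one matches. The claim holds.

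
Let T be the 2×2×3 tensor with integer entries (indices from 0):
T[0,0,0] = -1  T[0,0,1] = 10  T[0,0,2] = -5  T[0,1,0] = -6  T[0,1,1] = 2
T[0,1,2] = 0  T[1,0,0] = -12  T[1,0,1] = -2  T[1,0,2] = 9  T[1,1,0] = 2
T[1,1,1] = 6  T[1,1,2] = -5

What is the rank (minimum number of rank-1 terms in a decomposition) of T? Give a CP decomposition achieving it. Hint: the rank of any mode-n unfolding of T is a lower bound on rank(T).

rank(T) = 3

Lower bound: in the mode-3 unfolding of T (rows indexed by k, columns by (i,j)) the 3×3 minor on rows k ∈ {0, 1, 2}, columns (i,j) ∈ {(0,0), (0,1), (1,0)} is det [[-1, -6, -12], [10, 2, -2], [-5, 0, 9]] = 342 ≠ 0, so that unfolding has rank ≥ 3 and hence rank(T) ≥ 3 (CP rank is at least every unfolding rank, though it can be larger).
Upper bound: T is a sum of 3 rank-1 terms, T = [1, -2] ⊗ [2, -1] ⊗ [2, 2, -2] + [1, 2] ⊗ [1, 0] ⊗ [-1, 2, 1] + [2, 1] ⊗ [1, 1] ⊗ [-2, 2, -1] (written with every a and b primitive with positive leading entry and the scale carried by c; CP decompositions are not unique, and this one is verified by expanding entrywise), so rank(T) ≤ 3.
These bounds meet, so rank(T) = 3.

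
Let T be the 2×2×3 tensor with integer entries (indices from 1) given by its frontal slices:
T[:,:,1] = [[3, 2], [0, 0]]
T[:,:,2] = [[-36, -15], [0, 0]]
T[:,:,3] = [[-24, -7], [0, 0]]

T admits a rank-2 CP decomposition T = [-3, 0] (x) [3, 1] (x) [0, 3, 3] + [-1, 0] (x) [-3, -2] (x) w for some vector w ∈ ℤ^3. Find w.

w = [1, -3, 1]

Subtract the known terms from T to get the rank-1 residual R = [-1, 0] (x) [-3, -2] (x) w, so R[i,j,k] = a[i]·b[j]·w[k]. Pick indices with nonzero a[1]·b[1] = (-1)·(-3) = 3. Only the fibre through (1,1,·) is needed: R[1,1,:] = T[1,1,:] − Σₗ aₗ[1]bₗ[1]cₗ = [3, -36, -24] − (-3)·(3)·[0, 3, 3] = [3, -9, 3]. Then w[k] = R[1,1,k] / 3 for each k, giving w = [3, -9, 3] / 3 = [1, -3, 1].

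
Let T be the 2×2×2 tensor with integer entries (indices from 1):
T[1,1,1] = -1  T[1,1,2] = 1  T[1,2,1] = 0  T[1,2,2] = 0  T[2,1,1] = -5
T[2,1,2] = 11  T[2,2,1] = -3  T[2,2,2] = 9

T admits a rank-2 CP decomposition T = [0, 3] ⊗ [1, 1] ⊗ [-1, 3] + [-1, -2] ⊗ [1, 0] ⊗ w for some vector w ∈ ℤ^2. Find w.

w = [1, -1]

Subtract the known terms from T to get the rank-1 residual R = [-1, -2] ⊗ [1, 0] ⊗ w, so R[i,j,k] = a[i]·b[j]·w[k]. Pick indices with nonzero a[1]·b[1] = (-1)·(1) = -1. Only the fibre through (1,1,·) is needed: R[1,1,:] = T[1,1,:] − Σₗ aₗ[1]bₗ[1]cₗ = [-1, 1] − (0)·(1)·[-1, 3] = [-1, 1]. Then w[k] = R[1,1,k] / -1 for each k, giving w = [-1, 1] / -1 = [1, -1].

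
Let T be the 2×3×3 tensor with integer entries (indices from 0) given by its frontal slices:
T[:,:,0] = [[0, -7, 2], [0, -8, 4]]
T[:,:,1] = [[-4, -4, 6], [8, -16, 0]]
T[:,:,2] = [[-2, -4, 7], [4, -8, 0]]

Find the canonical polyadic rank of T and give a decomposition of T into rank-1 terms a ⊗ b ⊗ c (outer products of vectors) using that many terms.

rank(T) = 3

Lower bound: in the mode-3 unfolding of T (rows indexed by k, columns by (i,j)) the 3×3 minor on rows k ∈ {0, 1, 2}, columns (i,j) ∈ {(0,0), (0,1), (0,2)} is det [[0, -7, 2], [-4, -4, 6], [-2, -4, 7]] = -96 ≠ 0, so that unfolding has rank ≥ 3 and hence rank(T) ≥ 3 (CP rank is at least every unfolding rank, though it can be larger).
Upper bound: T is a sum of 3 rank-1 terms, T = (1, -2) ⊗ (2, -2, -1) ⊗ (0, -2, -1) + (1, 0) ⊗ (0, 1, -2) ⊗ (1, 0, -2) + (1, 1) ⊗ (0, 2, -1) ⊗ (-4, -4, -2) (written with every a and b primitive with positive leading entry and the scale carried by c; CP decompositions are not unique, and this one is verified by expanding entrywise), so rank(T) ≤ 3.
These bounds meet, so rank(T) = 3.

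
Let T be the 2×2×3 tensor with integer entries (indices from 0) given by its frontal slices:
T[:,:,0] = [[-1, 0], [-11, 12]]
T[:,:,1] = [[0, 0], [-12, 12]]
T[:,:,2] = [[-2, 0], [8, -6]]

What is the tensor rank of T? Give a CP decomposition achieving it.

rank(T) = 2

Lower bound: the mode-3 unfolding of T (rows indexed by k, columns by (i,j) = (0,0), (0,1), (1,0), (1,1)) is [[-1, 0, -11, 12], [0, 0, -12, 12], [-2, 0, 8, -6]].
There the 2×2 minor on rows k ∈ {0, 1}, columns (i,j) ∈ {(0,0), (1,0)} is det [[-1, -11], [0, -12]] = 12 ≠ 0, so this unfolding has rank ≥ 2; CP rank is at least every unfolding rank, so rank(T) ≥ 2. (Flattening ranks never certify an upper bound on CP rank; for that we must actually write T with 2 rank-1 terms.)
Upper bound — finding two terms. Write S_k = T[:,:,k] for the frontal slices: S₀ = [[-1, 0], [-11, 12]], S₁ = [[0, 0], [-12, 12]], S₂ = [[-2, 0], [8, -6]].
If T = a₁ ⊗ b₁ ⊗ c₁ + a₂ ⊗ b₂ ⊗ c₂ then each S_k = c₁[k]·a₁b₁ᵀ + c₂[k]·a₂b₂ᵀ. S₀ and S₁ are linearly independent, so a₁b₁ᵀ and a₂b₂ᵀ must span the same plane of matrices: they are the rank-1 matrices of the form x·S₀ + y·S₁.
det(x·S₀ + y·S₁) is −12·x² − 12·xy = (-12)·(x + y)(x), vanishing at (x:y) = (1:-1) and (0:1).
M₁ = S₀ − S₁ = [[-1, 0], [1, 0]] = −[1, -1][1, 0]ᵀ and M₂ = S₁ = [[0, 0], [-12, 12]] = (-12)·[0, 1][1, -1]ᵀ, so take a₁ = [1, -1], b₁ = [1, 0], a₂ = [0, 1], b₂ = [1, -1].
Each slice is an integer combination of E₁ = a₁b₁ᵀ and E₂ = a₂b₂ᵀ: S₀ = −E₁ − 12·E₂, S₁ = −12·E₂, S₂ = −2·E₁ + 6·E₂; reading off coefficients, c₁ = [-1, 0, -2] and c₂ = [-12, -12, 6].
Hence T = [1, -1] ⊗ [1, 0] ⊗ [-1, 0, -2] + [0, 1] ⊗ [1, -1] ⊗ [-12, -12, 6], so rank(T) ≤ 2.
These bounds meet, so rank(T) = 2.
Check entry T[0,1,2] = 0: (1)·(0)·(-2) + (0)·(-1)·(6) = 0.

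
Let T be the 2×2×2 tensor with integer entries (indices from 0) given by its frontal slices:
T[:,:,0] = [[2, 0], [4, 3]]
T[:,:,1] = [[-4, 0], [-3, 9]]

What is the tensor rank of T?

Lower bound: in the mode-1 unfolding of T (rows indexed by i, columns by (j,k)) the 2×2 minor on rows i ∈ {0, 1}, columns (j,k) ∈ {(0,0), (0,1)} is det [[2, -4], [4, -3]] = 10 ≠ 0, so that unfolding has rank ≥ 2 and hence rank(T) ≥ 2 (CP rank is at least every unfolding rank, though it can be larger).
Upper bound: with S_k = T[:,:,k], the two rank-1 terms a₁b₁ᵀ, a₂b₂ᵀ are the rank-1 members of the pencil x·S₀ + y·S₁.
det(x·S₀ + y·S₁) is 6·x² + 6·xy − 36·y² = 6·(x + 3·y)(x − 2·y), vanishing at (x:y) = (3:-1) and (2:1).
M₁ = 3·S₀ − S₁ = [[10, 0], [15, 0]] = 5·[2, 3][1, 0]ᵀ and M₂ = 2·S₀ + S₁ = [[0, 0], [5, 15]] = 5·[0, 1][1, 3]ᵀ, so take a₁ = [2, 3], b₁ = [1, 0], a₂ = [0, 1], b₂ = [1, 3].
Each slice is an integer combination of E₁ = a₁b₁ᵀ and E₂ = a₂b₂ᵀ: S₀ = E₁ + E₂, S₁ = −2·E₁ + 3·E₂; reading off coefficients, c₁ = [1, -2] and c₂ = [1, 3].
Hence T = [2, 3] ⊗ [1, 0] ⊗ [1, -2] + [0, 1] ⊗ [1, 3] ⊗ [1, 3], so rank(T) ≤ 2.
These bounds meet, so rank(T) = 2.

2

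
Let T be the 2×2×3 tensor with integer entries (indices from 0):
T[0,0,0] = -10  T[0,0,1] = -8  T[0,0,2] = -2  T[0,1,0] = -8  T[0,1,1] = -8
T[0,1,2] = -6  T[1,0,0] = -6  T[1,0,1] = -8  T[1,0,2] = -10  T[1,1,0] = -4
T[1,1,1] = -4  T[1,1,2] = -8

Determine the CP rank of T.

Lower bound: the mode-3 unfolding of T (rows indexed by k, columns by (i,j) = (0,0), (0,1), (1,0), (1,1)) is [[-10, -8, -6, -4], [-8, -8, -8, -4], [-2, -6, -10, -8]].
There the 3×3 minor on rows k ∈ {0, 1, 2}, columns (i,j) ∈ {(0,0), (0,1), (1,1)} is det [[-10, -8, -4], [-8, -8, -4], [-2, -6, -8]] = -80 ≠ 0, so this unfolding has rank ≥ 3; CP rank is at least every unfolding rank, so rank(T) ≥ 3. (This is only a lower bound: in general the CP rank may exceed every unfolding rank, so we still need to exhibit 3 rank-1 terms summing to T.)
Upper bound: T is a sum of 3 rank-1 terms, T = (1, -1) ⊗ (1, 0) ⊗ (2, 4, 2) + (1, 0) ⊗ (2, 1) ⊗ (-4, -4, 2) + (1, 1) ⊗ (1, 1) ⊗ (-4, -4, -8) (one valid choice — decompositions are not unique — normalised so each a, b is primitive with positive first nonzero entry; check it by expanding all entries), so rank(T) ≤ 3.
These bounds meet, so rank(T) = 3.

3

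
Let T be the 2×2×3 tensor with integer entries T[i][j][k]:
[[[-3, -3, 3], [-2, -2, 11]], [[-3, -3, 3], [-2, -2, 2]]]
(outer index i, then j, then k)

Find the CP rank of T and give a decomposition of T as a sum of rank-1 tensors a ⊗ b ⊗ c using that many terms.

rank(T) = 2

Lower bound: the mode-1 unfolding of T (rows indexed by i, columns by (j,k) = (0,0), (0,1), (0,2), (1,0), (1,1), (1,2)) is [[-3, -3, 3, -2, -2, 11], [-3, -3, 3, -2, -2, 2]].
There the 2×2 minor on rows i ∈ {0, 1}, columns (j,k) ∈ {(0,0), (1,2)} is det [[-3, 11], [-3, 2]] = 27 ≠ 0, so this unfolding has rank ≥ 2; CP rank is at least every unfolding rank, so rank(T) ≥ 2. (This is only a lower bound: in general the CP rank may exceed every unfolding rank, so we still need to exhibit 2 rank-1 terms summing to T.)
Upper bound — finding two terms. Write S_k = T[:,:,k] for the frontal slices: S₀ = [[-3, -2], [-3, -2]], S₁ = [[-3, -2], [-3, -2]], S₂ = [[3, 11], [3, 2]].
If T = a₁ ⊗ b₁ ⊗ c₁ + a₂ ⊗ b₂ ⊗ c₂ then each S_k = c₁[k]·a₁b₁ᵀ + c₂[k]·a₂b₂ᵀ. S₀ and S₂ are linearly independent, so a₁b₁ᵀ and a₂b₂ᵀ must span the same plane of matrices: they are the rank-1 matrices of the form x·S₀ + y·S₂.
det(x·S₀ + y·S₂) is 27·xy − 27·y² = 27·(x − y)(y), vanishing at (x:y) = (1:1) and (1:0).
M₁ = S₀ + S₂ = [[0, 9], [0, 0]] = 9·[1, 0][0, 1]ᵀ and M₂ = S₀ = [[-3, -2], [-3, -2]] = −[1, 1][3, 2]ᵀ, so take a₁ = [1, 0], b₁ = [0, 1], a₂ = [1, 1], b₂ = [3, 2].
Each slice is an integer combination of E₁ = a₁b₁ᵀ and E₂ = a₂b₂ᵀ: S₀ = −E₂, S₁ = −E₂, S₂ = 9·E₁ + E₂; reading off coefficients, c₁ = [0, 0, 9] and c₂ = [-1, -1, 1].
Hence T = [1, 0] ⊗ [0, 1] ⊗ [0, 0, 9] + [1, 1] ⊗ [3, 2] ⊗ [-1, -1, 1], so rank(T) ≤ 2.
These bounds meet, so rank(T) = 2.
Check entry T[0,0,0] = -3: (1)·(0)·(0) + (1)·(3)·(-1) = -3.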